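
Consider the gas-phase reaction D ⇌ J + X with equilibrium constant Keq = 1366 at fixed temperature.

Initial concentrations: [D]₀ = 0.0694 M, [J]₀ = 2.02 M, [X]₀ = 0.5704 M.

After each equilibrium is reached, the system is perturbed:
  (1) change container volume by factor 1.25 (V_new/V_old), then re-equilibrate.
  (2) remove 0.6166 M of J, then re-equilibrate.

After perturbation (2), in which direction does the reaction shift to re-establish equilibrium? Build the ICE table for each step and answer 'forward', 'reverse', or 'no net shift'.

Q₀ = 16.6 vs Keq = 1366 ⇒ Q<K, forward
Step 1:
                   D          J          X
  I           0.0694       2.02     0.5704
  C         -0.06842    0.06842    0.06842
  E       9.7667e-04      2.088     0.6388
  solve Keq expr → x = 0.06842; check Q = 1366
Then change container volume by factor 1.25 (V_new/V_old).
Step 2:
                   D          J          X
  I       7.8134e-04      1.671     0.5111
  C       -1.5602e-04 1.5602e-04 1.5602e-04
  E       6.2532e-04      1.671     0.5112
  solve Keq expr → x = 1.5602e-04; check Q = 1366
Then remove 0.6166 M of J.
Step 3:
                   D          J          X
  I       6.2532e-04      1.054     0.5112
  C       -2.3049e-04 2.3049e-04 2.3049e-04
  E       3.9483e-04      1.055     0.5114
  solve Keq expr → x = 2.3049e-04; check Q = 1366

Direction: forward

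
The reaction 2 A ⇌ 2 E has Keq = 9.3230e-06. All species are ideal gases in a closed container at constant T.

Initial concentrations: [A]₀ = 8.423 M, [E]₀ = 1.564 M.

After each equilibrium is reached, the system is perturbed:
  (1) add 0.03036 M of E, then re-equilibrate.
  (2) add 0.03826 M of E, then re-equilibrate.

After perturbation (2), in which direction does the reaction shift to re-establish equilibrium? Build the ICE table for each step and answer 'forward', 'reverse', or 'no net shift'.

Q₀ = 0.03448 vs Keq = 9.3230e-06 ⇒ Q>K, reverse
Step 1:
                    A           E
  Initial       8.423       1.564
  Change        1.534      -1.534
  Equil         9.957      0.0304
  solve Keq expr → x = -0.7668; check Q = 9.3230e-06
Then add 0.03036 M of E.
Step 2:
                    A           E
  Initial       9.957     0.06076
  Change      0.03027    -0.03027
  Equil         9.987     0.03049
  solve Keq expr → x = -0.01513; check Q = 9.3230e-06
Then add 0.03826 M of E.
Step 3:
                    A           E
  Initial       9.987     0.06875
  Change      0.03814    -0.03814
  Equil         10.03     0.03061
  solve Keq expr → x = -0.01907; check Q = 9.3230e-06

Direction: reverse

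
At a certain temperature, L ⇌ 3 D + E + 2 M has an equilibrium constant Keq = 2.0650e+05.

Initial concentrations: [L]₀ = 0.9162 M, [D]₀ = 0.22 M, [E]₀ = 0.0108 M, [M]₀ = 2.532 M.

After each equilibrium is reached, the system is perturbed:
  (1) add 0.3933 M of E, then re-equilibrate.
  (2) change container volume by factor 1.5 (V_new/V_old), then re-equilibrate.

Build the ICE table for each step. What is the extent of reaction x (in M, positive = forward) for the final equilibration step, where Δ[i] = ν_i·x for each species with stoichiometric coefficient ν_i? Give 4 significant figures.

Q₀ = 8.0469e-04 vs Keq = 2.0650e+05 ⇒ Q<K, forward
Step 1:
                    L           D           E           M
  Initial      0.9162        0.22      0.0108       2.532
  Change       -0.914       2.742       0.914       1.828
  Equil      0.002212       2.962      0.9248        4.36
  solve Keq expr → x = 0.914; check Q = 2.0650e+05
Then add 0.3933 M of E.
Step 2:
                    L           D           E           M
  Initial    0.002212       2.962       1.318        4.36
  Change   9.2707e-04   -0.002781 -9.2707e-04   -0.001854
  Equil      0.003139       2.959       1.317       4.358
  solve Keq expr → x = -9.2707e-04; check Q = 2.0650e+05
Then change container volume by factor 1.5 (V_new/V_old).
Step 3:
                    L           D           E           M
  Initial    0.002093       1.973      0.8781       2.905
  Change    -0.001814    0.005441    0.001814    0.003627
  Equil    2.7916e-04       1.978      0.8799       2.909
  solve Keq expr → x = 0.001814; check Q = 2.0650e+05

x = 0.001814 M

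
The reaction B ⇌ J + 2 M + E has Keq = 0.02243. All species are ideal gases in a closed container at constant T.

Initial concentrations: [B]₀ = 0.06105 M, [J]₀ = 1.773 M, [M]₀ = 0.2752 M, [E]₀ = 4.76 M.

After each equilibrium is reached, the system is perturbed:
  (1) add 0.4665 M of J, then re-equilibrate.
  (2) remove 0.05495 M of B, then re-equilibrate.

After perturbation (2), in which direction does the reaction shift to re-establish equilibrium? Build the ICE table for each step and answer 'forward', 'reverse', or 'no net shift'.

Q₀ = 10.47 vs Keq = 0.02243 ⇒ Q>K, reverse
Step 1:
                    B           J           M           E
  Initial     0.06105       1.773      0.2752        4.76
  Change       0.1259     -0.1259     -0.2518     -0.1259
  Equil        0.1869       1.647     0.02344       4.634
  solve Keq expr → x = -0.1259; check Q = 0.02243
Then add 0.4665 M of J.
Step 2:
                    B           J           M           E
  Initial      0.1869       2.114     0.02344       4.634
  Change     0.001332   -0.001332   -0.002664   -0.001332
  Equil        0.1883       2.112     0.02077       4.633
  solve Keq expr → x = -0.001332; check Q = 0.02243
Then remove 0.05495 M of B.
Step 3:
                    B           J           M           E
  Initial      0.1333       2.112     0.02077       4.633
  Change     0.001589   -0.001589   -0.003179   -0.001589
  Equil        0.1349       2.111     0.01759       4.631
  solve Keq expr → x = -0.001589; check Q = 0.02243

Direction: reverse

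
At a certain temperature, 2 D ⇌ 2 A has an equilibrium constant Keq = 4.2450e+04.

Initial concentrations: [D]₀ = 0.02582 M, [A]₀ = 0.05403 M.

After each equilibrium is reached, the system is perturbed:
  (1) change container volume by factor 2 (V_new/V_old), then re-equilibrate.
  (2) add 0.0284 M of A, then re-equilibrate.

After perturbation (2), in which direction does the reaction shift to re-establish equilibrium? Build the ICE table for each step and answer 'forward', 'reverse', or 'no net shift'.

Direction: reverse

Q₀ = 4.379 vs Keq = 4.2450e+04 ⇒ Q<K, forward
Step 1:
                  D         A
  I         0.02582   0.05403
  C        -0.02543   0.02543
  E       3.8569e-04   0.07946
  solve Keq expr → x = 0.01272; check Q = 4.2450e+04
Then change container volume by factor 2 (V_new/V_old).
Step 2:
                  D         A
  I       1.9284e-04   0.03973
  C               0         0
  E       1.9284e-04   0.03973
  solve Keq expr → x = 0; check Q = 4.2450e+04
Then add 0.0284 M of A.
Step 3:
                  D         A
  I       1.9284e-04   0.06813
  C       1.3718e-04 -1.3718e-04
  E       3.3002e-04   0.06799
  solve Keq expr → x = -6.8588e-05; check Q = 4.2450e+04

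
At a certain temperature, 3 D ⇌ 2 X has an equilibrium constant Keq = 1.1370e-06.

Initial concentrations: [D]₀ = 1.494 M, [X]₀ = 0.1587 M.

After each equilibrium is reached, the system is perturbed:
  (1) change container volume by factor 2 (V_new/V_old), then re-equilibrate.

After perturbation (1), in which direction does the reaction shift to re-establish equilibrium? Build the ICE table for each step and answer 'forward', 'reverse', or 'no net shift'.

Direction: reverse

Q₀ = 0.007553 vs Keq = 1.1370e-06 ⇒ Q>K, reverse
Step 1:
                  D         X
  Initial     1.494    0.1587
  Change     0.2344   -0.1563
  Equil       1.728  0.002423
  solve Keq expr → x = -0.07814; check Q = 1.1370e-06
Then change container volume by factor 2 (V_new/V_old).
Step 2:
                  D         X
  Initial    0.8642  0.001211
  Change  5.3107e-04 -3.5405e-04
  Equil      0.8647 8.5745e-04
  solve Keq expr → x = -1.7702e-04; check Q = 1.1370e-06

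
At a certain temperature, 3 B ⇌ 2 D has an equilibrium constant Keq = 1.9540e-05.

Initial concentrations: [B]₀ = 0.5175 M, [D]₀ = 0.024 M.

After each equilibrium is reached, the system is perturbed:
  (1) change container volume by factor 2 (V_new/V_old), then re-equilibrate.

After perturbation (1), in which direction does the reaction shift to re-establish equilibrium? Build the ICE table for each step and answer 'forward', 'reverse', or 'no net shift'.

Direction: reverse

Q₀ = 0.004156 vs Keq = 1.9540e-05 ⇒ Q>K, reverse
Step 1:
                    B           D
  Initial      0.5175       0.024
  Change      0.03329    -0.02219
  Equil        0.5508    0.001807
  solve Keq expr → x = -0.0111; check Q = 1.9540e-05
Then change container volume by factor 2 (V_new/V_old).
Step 2:
                    B           D
  Initial      0.2754  9.0346e-04
  Change   3.9487e-04 -2.6324e-04
  Equil        0.2758  6.4022e-04
  solve Keq expr → x = -1.3162e-04; check Q = 1.9540e-05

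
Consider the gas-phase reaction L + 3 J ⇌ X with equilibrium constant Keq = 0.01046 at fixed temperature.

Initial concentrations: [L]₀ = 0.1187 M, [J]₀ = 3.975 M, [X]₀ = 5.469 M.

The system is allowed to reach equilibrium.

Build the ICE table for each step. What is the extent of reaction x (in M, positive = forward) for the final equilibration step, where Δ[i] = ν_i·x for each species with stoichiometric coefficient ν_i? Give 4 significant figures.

x = -1.05 M

Q₀ = 0.7336 vs Keq = 0.01046 ⇒ Q>K, reverse
Step 1:
                  L         J         X
  init       0.1187     3.975     5.469
  Δ            1.05     3.149     -1.05
  eq          1.168     7.124     4.419
  solve Keq expr → x = -1.05; check Q = 0.01046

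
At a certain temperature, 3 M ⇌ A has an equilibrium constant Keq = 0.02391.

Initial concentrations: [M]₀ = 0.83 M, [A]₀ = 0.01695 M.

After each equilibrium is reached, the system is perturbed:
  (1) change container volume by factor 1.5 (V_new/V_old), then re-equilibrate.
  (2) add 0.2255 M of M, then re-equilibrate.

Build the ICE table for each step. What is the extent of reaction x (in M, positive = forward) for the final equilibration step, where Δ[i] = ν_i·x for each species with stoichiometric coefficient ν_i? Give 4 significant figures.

Q₀ = 0.02964 vs Keq = 0.02391 ⇒ Q>K, reverse
Step 1:
                    M           A
  Initial        0.83     0.01695
  Change     0.008554   -0.002851
  Equil        0.8386      0.0141
  solve Keq expr → x = -0.002851; check Q = 0.02391
Then change container volume by factor 1.5 (V_new/V_old).
Step 2:
                    M           A
  Initial       0.559    0.009399
  Change      0.01465   -0.004884
  Equil        0.5737    0.004515
  solve Keq expr → x = -0.004884; check Q = 0.02391
Then add 0.2255 M of M.
Step 3:
                    M           A
  Initial      0.7992    0.004515
  Change     -0.02035    0.006782
  Equil        0.7788      0.0113
  solve Keq expr → x = 0.006782; check Q = 0.02391

x = 0.006782 M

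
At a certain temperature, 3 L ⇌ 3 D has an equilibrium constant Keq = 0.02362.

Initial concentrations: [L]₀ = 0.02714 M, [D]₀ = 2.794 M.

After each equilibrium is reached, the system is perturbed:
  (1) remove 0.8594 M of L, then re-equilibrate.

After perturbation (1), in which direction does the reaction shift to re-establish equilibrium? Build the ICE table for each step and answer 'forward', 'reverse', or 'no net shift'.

Direction: reverse

Q₀ = 1.0911e+06 vs Keq = 0.02362 ⇒ Q>K, reverse
Step 1:
                    L           D
  init        0.02714       2.794
  Δ             2.165      -2.165
  eq            2.192       0.629
  solve Keq expr → x = -0.7217; check Q = 0.02362
Then remove 0.8594 M of L.
Step 2:
                    L           D
  init          1.333       0.629
  Δ            0.1916     -0.1916
  eq            1.524      0.4374
  solve Keq expr → x = -0.06387; check Q = 0.02362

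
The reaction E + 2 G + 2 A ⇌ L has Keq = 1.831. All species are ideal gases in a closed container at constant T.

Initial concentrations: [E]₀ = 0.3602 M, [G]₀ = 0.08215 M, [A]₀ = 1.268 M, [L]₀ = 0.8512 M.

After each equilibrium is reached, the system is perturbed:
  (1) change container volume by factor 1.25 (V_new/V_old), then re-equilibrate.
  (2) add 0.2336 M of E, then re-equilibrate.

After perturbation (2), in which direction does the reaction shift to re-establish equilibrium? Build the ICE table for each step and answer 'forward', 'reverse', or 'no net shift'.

Direction: forward

Q₀ = 217.8 vs Keq = 1.831 ⇒ Q>K, reverse
Step 1:
                   E          G          A          L
  init        0.3602    0.08215      1.268     0.8512
  Δ           0.1987     0.3974     0.3974    -0.1987
  eq          0.5589     0.4795      1.665     0.6525
  solve Keq expr → x = -0.1987; check Q = 1.831
Then change container volume by factor 1.25 (V_new/V_old).
Step 2:
                   E          G          A          L
  init        0.4471     0.3836      1.332      0.522
  Δ          0.05515     0.1103     0.1103   -0.05515
  eq          0.5023     0.4939      1.443     0.4669
  solve Keq expr → x = -0.05515; check Q = 1.831
Then add 0.2336 M of E.
Step 3:
                   E          G          A          L
  init        0.7359     0.4939      1.443     0.4669
  Δ         -0.02573   -0.05146   -0.05146    0.02573
  eq          0.7101     0.4425      1.391     0.4926
  solve Keq expr → x = 0.02573; check Q = 1.831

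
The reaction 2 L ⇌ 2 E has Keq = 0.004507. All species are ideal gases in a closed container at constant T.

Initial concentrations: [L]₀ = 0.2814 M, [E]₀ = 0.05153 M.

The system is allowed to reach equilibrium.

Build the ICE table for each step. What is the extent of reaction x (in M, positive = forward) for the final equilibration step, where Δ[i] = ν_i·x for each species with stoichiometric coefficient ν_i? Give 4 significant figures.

x = -0.01529 M

Q₀ = 0.03353 vs Keq = 0.004507 ⇒ Q>K, reverse
Step 1:
                  L         E
  I          0.2814   0.05153
  C         0.03059  -0.03059
  E           0.312   0.02094
  solve Keq expr → x = -0.01529; check Q = 0.004507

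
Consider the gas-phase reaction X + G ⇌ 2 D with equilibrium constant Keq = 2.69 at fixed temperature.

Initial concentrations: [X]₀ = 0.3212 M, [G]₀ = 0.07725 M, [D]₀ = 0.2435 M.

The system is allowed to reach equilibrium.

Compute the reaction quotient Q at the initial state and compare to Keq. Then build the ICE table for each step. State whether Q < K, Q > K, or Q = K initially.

Q₀ = 2.39 vs Keq = 2.69 ⇒ Q<K, forward
Step 1:
                    X           G           D
  Initial      0.3212     0.07725      0.2435
  Change    -0.003635   -0.003635     0.00727
  Equil        0.3176     0.07361      0.2508
  solve Keq expr → x = 0.003635; check Q = 2.69

Q₀ = 2.39; Q < K (proceeds forward)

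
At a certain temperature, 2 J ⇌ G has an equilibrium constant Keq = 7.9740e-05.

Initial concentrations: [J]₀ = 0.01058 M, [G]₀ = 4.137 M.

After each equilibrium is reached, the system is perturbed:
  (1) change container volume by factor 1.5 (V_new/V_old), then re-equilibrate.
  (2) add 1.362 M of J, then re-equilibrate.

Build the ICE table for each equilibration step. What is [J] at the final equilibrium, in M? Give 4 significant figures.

[J]_eq = 6.878 M

Q₀ = 3.6958e+04 vs Keq = 7.9740e-05 ⇒ Q>K, reverse
Step 1:
                  J         G
  Initial   0.01058     4.137
  Change      8.263    -4.132
  Equil       8.274  0.005458
  solve Keq expr → x = -4.132; check Q = 7.9740e-05
Then change container volume by factor 1.5 (V_new/V_old).
Step 2:
                  J         G
  Initial     5.516  0.003639
  Change   0.002422 -0.001211
  Equil       5.518  0.002428
  solve Keq expr → x = -0.001211; check Q = 7.9740e-05
Then add 1.362 M of J.
Step 3:
                  J         G
  Initial      6.88  0.002428
  Change  -0.002687  0.001344
  Equil       6.878  0.003772
  solve Keq expr → x = 0.001344; check Q = 7.9740e-05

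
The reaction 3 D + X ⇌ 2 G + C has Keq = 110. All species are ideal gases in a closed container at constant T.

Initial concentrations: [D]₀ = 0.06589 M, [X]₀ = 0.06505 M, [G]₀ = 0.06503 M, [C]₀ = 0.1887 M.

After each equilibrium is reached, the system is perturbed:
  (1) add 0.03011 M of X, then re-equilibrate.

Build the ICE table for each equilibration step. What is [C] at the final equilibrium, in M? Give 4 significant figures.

Q₀ = 42.88 vs Keq = 110 ⇒ Q<K, forward
Step 1:
                    D           X           G           C
  Initial     0.06589     0.06505     0.06503      0.1887
  Change     -0.01228   -0.004092    0.008184    0.004092
  Equil       0.05361     0.06096     0.07321      0.1928
  solve Keq expr → x = 0.004092; check Q = 110
Then add 0.03011 M of X.
Step 2:
                    D           X           G           C
  Initial     0.05361     0.09107     0.07321      0.1928
  Change    -0.004901   -0.001634    0.003267    0.001634
  Equil       0.04871     0.08943     0.07648      0.1944
  solve Keq expr → x = 0.001634; check Q = 110

[C]_eq = 0.1944 M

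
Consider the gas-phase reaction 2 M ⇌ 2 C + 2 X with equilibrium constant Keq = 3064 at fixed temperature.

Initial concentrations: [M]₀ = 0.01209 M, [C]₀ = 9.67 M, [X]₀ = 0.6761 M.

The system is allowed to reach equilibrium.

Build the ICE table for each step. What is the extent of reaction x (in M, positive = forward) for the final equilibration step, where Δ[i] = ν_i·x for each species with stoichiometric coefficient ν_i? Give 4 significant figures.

Q₀ = 2.9243e+05 vs Keq = 3064 ⇒ Q>K, reverse
Step 1:
                   M          C          X
  init       0.01209       9.67     0.6761
  Δ          0.08945   -0.08945   -0.08945
  eq          0.1015      9.581     0.5867
  solve Keq expr → x = -0.04472; check Q = 3064

x = -0.04472 M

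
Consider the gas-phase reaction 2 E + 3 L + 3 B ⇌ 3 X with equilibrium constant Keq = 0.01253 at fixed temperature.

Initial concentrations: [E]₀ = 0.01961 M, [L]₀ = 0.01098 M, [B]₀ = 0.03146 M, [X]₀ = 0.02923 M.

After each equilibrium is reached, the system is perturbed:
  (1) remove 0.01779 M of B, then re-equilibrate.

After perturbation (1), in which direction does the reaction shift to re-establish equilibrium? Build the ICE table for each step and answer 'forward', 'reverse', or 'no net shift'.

Q₀ = 1.5756e+09 vs Keq = 0.01253 ⇒ Q>K, reverse
Step 1:
                    E           L           B           X
  I           0.01961     0.01098     0.03146     0.02923
  C           0.01944     0.02916     0.02916    -0.02916
  E           0.03905     0.04014     0.06062  6.5068e-05
  solve Keq expr → x = -0.009722; check Q = 0.01253
Then remove 0.01779 M of B.
Step 2:
                    E           L           B           X
  I           0.03905     0.04014     0.04283  6.5068e-05
  C        1.2694e-05  1.9042e-05  1.9042e-05 -1.9042e-05
  E           0.03907     0.04016     0.04285  4.6027e-05
  solve Keq expr → x = -6.3472e-06; check Q = 0.01253

Direction: reverse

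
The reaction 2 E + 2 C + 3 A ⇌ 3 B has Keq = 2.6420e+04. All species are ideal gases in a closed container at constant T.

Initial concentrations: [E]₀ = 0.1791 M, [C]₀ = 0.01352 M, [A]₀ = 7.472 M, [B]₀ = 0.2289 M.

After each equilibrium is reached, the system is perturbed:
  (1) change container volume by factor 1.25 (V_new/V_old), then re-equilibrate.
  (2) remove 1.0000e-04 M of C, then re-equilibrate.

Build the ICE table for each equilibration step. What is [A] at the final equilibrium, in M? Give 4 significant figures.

Q₀ = 4.903 vs Keq = 2.6420e+04 ⇒ Q<K, forward
Step 1:
                   E          C          A          B
  I           0.1791    0.01352      7.472     0.2289
  C         -0.01329   -0.01329   -0.01994    0.01994
  E           0.1658 2.2641e-04      7.452     0.2488
  solve Keq expr → x = 0.006647; check Q = 2.6420e+04
Then change container volume by factor 1.25 (V_new/V_old).
Step 2:
                   E          C          A          B
  I           0.1326 1.8113e-04      5.962     0.1991
  C       1.0133e-04 1.0133e-04 1.5200e-04 -1.5200e-04
  E           0.1327 2.8246e-04      5.962     0.1989
  solve Keq expr → x = -5.0667e-05; check Q = 2.6420e+04
Then remove 1.0000e-04 M of C.
Step 3:
                   E          C          A          B
  I           0.1327 1.8246e-04      5.962     0.1989
  C       9.9460e-05 9.9460e-05 1.4919e-04 -1.4919e-04
  E           0.1328 2.8192e-04      5.962     0.1988
  solve Keq expr → x = -4.9730e-05; check Q = 2.6420e+04

[A]_eq = 5.962 M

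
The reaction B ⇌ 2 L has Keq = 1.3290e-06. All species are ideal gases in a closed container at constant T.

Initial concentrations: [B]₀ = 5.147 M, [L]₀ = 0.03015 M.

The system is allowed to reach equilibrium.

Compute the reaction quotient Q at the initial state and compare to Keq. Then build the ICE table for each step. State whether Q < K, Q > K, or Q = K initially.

Q₀ = 1.7661e-04; Q > K (proceeds reverse)

Q₀ = 1.7661e-04 vs Keq = 1.3290e-06 ⇒ Q>K, reverse
Step 1:
                   B          L
  I            5.147    0.03015
  C          0.01377   -0.02753
  E            5.161   0.002619
  solve Keq expr → x = -0.01377; check Q = 1.3290e-06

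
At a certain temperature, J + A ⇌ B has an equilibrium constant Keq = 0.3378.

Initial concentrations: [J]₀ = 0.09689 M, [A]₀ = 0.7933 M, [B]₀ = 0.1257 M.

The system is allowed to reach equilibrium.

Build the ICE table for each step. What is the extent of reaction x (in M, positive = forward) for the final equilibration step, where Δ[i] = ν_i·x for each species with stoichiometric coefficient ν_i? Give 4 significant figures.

Q₀ = 1.635 vs Keq = 0.3378 ⇒ Q>K, reverse
Step 1:
                    J           A           B
  Initial     0.09689      0.7933      0.1257
  Change      0.07521     0.07521    -0.07521
  Equil        0.1721      0.8685     0.05049
  solve Keq expr → x = -0.07521; check Q = 0.3378

x = -0.07521 M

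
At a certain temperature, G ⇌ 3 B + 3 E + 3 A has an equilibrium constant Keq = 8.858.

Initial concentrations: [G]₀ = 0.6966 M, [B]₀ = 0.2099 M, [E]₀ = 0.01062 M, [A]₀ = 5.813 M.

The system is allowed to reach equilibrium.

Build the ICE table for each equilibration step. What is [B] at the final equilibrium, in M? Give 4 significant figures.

[B]_eq = 0.6315 M

Q₀ = 3.1234e-06 vs Keq = 8.858 ⇒ Q<K, forward
Step 1:
                  G         B         E         A
  Initial    0.6966    0.2099   0.01062     5.813
  Change    -0.1405    0.4216    0.4216    0.4216
  Equil      0.5561    0.6315    0.4322     6.235
  solve Keq expr → x = 0.1405; check Q = 8.858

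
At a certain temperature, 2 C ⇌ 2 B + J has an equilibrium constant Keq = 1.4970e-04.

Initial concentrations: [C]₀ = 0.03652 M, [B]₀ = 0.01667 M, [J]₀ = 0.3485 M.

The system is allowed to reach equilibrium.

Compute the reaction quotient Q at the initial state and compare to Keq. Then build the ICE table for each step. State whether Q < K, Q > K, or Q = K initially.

Q₀ = 0.07261 vs Keq = 1.4970e-04 ⇒ Q>K, reverse
Step 1:
                    C           B           J
  I           0.03652     0.01667      0.3485
  C           0.01558    -0.01558   -0.007789
  E            0.0521    0.001092      0.3407
  solve Keq expr → x = -0.007789; check Q = 1.4970e-04

Q₀ = 0.07261; Q > K (proceeds reverse)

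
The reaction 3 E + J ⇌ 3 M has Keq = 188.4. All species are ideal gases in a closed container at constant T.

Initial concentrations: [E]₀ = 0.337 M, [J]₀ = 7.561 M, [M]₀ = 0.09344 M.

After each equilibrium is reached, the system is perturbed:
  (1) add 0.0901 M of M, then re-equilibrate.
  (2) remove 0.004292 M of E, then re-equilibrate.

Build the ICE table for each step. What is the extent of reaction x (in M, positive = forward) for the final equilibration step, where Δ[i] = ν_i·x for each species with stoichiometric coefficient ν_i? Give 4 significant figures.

x = -0.001313 M

Q₀ = 0.002819 vs Keq = 188.4 ⇒ Q<K, forward
Step 1:
                   E          J          M
  Initial      0.337      7.561    0.09344
  Change     -0.3017    -0.1006     0.3017
  Equil      0.03528       7.46     0.3952
  solve Keq expr → x = 0.1006; check Q = 188.4
Then add 0.0901 M of M.
Step 2:
                   E          J          M
  Initial    0.03528       7.46     0.4853
  Change     0.00738    0.00246   -0.00738
  Equil      0.04266      7.463     0.4779
  solve Keq expr → x = -0.00246; check Q = 188.4
Then remove 0.004292 M of E.
Step 3:
                   E          J          M
  Initial    0.03837      7.463     0.4779
  Change    0.003938   0.001313  -0.003938
  Equil       0.0423      7.464     0.4739
  solve Keq expr → x = -0.001313; check Q = 188.4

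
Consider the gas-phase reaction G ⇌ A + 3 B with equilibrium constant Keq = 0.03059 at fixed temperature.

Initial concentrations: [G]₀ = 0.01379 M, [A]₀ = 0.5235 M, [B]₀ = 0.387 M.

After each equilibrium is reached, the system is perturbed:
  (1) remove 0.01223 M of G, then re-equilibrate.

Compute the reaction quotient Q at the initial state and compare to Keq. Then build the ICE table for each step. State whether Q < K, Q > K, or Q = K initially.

Q₀ = 2.2; Q > K (proceeds reverse)

Q₀ = 2.2 vs Keq = 0.03059 ⇒ Q>K, reverse
Step 1:
                   G          A          B
  I          0.01379     0.5235      0.387
  C          0.06971   -0.06971    -0.2091
  E           0.0835     0.4538     0.1779
  solve Keq expr → x = -0.06971; check Q = 0.03059
Then remove 0.01223 M of G.
Step 2:
                   G          A          B
  I          0.07127     0.4538     0.1779
  C         0.002342  -0.002342  -0.007025
  E          0.07361     0.4515     0.1709
  solve Keq expr → x = -0.002342; check Q = 0.03059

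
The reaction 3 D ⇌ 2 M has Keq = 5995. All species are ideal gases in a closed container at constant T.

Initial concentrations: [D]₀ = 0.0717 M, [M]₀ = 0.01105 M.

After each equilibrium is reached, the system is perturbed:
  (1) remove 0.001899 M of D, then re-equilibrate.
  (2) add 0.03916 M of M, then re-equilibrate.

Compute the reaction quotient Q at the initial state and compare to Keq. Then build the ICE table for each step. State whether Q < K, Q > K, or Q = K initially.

Q₀ = 0.3313 vs Keq = 5995 ⇒ Q<K, forward
Step 1:
                    D           M
  I            0.0717     0.01105
  C          -0.06387     0.04258
  E          0.007829     0.05363
  solve Keq expr → x = 0.02129; check Q = 5995
Then remove 0.001899 M of D.
Step 2:
                    D           M
  I           0.00593     0.05363
  C          0.001783   -0.001189
  E          0.007712     0.05244
  solve Keq expr → x = -5.9430e-04; check Q = 5995
Then add 0.03916 M of M.
Step 3:
                    D           M
  I          0.007712      0.0916
  C          0.003294   -0.002196
  E           0.01101     0.08941
  solve Keq expr → x = -0.001098; check Q = 5995

Q₀ = 0.3313; Q < K (proceeds forward)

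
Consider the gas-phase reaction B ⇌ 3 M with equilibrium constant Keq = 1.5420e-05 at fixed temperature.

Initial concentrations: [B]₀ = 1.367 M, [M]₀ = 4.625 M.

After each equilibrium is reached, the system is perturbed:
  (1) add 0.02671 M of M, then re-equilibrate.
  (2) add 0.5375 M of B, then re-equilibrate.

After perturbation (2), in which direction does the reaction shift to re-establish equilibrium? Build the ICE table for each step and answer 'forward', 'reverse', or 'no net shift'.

Direction: forward

Q₀ = 72.37 vs Keq = 1.5420e-05 ⇒ Q>K, reverse
Step 1:
                   B          M
  init         1.367      4.625
  Δ             1.53      -4.59
  eq           2.897    0.03548
  solve Keq expr → x = -1.53; check Q = 1.5420e-05
Then add 0.02671 M of M.
Step 2:
                   B          M
  init         2.897    0.06219
  Δ         0.008891   -0.02667
  eq           2.906    0.03552
  solve Keq expr → x = -0.008891; check Q = 1.5420e-05
Then add 0.5375 M of B.
Step 3:
                   B          M
  init         3.443    0.03552
  Δ       -6.8828e-04   0.002065
  eq           3.443    0.03758
  solve Keq expr → x = 6.8828e-04; check Q = 1.5420e-05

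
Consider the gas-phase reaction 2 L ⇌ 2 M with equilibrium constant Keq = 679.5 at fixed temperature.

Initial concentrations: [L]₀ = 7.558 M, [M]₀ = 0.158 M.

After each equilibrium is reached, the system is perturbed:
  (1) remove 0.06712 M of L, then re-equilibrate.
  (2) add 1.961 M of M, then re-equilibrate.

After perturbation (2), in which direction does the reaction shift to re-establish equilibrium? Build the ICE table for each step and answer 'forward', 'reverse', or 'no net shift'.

Q₀ = 4.3702e-04 vs Keq = 679.5 ⇒ Q<K, forward
Step 1:
                  L         M
  Initial     7.558     0.158
  Change     -7.273     7.273
  Equil      0.2851     7.431
  solve Keq expr → x = 3.636; check Q = 679.5
Then remove 0.06712 M of L.
Step 2:
                  L         M
  Initial    0.2179     7.431
  Change    0.06464  -0.06464
  Equil      0.2826     7.366
  solve Keq expr → x = -0.03232; check Q = 679.5
Then add 1.961 M of M.
Step 3:
                  L         M
  Initial    0.2826     9.327
  Change    0.07245  -0.07245
  Equil       0.355     9.255
  solve Keq expr → x = -0.03622; check Q = 679.5

Direction: reverse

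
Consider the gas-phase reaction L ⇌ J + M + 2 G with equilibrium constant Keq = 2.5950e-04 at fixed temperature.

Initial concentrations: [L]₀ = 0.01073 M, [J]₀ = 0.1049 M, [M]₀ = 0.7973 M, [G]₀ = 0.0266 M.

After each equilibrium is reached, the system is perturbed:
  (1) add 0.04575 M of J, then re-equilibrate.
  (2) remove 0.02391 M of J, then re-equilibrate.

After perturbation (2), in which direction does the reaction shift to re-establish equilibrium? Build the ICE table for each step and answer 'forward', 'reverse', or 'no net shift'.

Q₀ = 0.005515 vs Keq = 2.5950e-04 ⇒ Q>K, reverse
Step 1:
                   L          J          M          G
  Initial    0.01073     0.1049     0.7973     0.0266
  Change    0.009164  -0.009164  -0.009164   -0.01833
  Equil      0.01989    0.09574     0.7881   0.008272
  solve Keq expr → x = -0.009164; check Q = 2.5950e-04
Then add 0.04575 M of J.
Step 2:
                   L          J          M          G
  Initial    0.01989     0.1415     0.7881   0.008272
  Change  6.6750e-04 -6.6750e-04 -6.6750e-04  -0.001335
  Equil      0.02056     0.1408     0.7875   0.006937
  solve Keq expr → x = -6.6750e-04; check Q = 2.5950e-04
Then remove 0.02391 M of J.
Step 3:
                   L          J          M          G
  Initial    0.02056     0.1169     0.7875   0.006937
  Change  -3.0428e-04 3.0428e-04 3.0428e-04 6.0856e-04
  Equil      0.02026     0.1172     0.7878   0.007545
  solve Keq expr → x = 3.0428e-04; check Q = 2.5950e-04

Direction: forward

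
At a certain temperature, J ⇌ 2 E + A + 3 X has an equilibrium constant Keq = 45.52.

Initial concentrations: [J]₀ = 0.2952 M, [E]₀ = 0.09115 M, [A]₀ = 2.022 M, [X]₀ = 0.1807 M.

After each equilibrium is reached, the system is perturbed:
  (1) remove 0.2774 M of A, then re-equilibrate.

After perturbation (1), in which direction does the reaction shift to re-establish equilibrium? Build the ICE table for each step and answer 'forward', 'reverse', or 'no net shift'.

Direction: forward

Q₀ = 3.3578e-04 vs Keq = 45.52 ⇒ Q<K, forward
Step 1:
                   J          E          A          X
  init        0.2952    0.09115      2.022     0.1807
  Δ          -0.2743     0.5486     0.2743      0.823
  eq         0.02088     0.6398      2.296      1.004
  solve Keq expr → x = 0.2743; check Q = 45.52
Then remove 0.2774 M of A.
Step 2:
                   J          E          A          X
  init       0.02088     0.6398      2.019      1.004
  Δ        -0.001952   0.003904   0.001952   0.005856
  eq         0.01893     0.6437      2.021       1.01
  solve Keq expr → x = 0.001952; check Q = 45.52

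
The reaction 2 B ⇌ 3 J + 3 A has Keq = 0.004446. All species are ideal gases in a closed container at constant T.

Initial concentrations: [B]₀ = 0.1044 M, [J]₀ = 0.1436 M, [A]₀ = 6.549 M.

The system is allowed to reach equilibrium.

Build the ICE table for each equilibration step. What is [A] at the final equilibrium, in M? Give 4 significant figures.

Q₀ = 76.31 vs Keq = 0.004446 ⇒ Q>K, reverse
Step 1:
                    B           J           A
  init         0.1044      0.1436       6.549
  Δ              0.09      -0.135      -0.135
  eq           0.1944    0.008603       6.414
  solve Keq expr → x = -0.045; check Q = 0.004446

[A]_eq = 6.414 M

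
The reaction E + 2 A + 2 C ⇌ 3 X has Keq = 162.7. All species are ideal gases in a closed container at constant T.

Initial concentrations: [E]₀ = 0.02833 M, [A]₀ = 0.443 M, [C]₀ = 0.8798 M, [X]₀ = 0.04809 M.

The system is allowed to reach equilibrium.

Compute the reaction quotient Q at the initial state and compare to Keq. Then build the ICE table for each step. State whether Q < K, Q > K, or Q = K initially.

Q₀ = 0.02584 vs Keq = 162.7 ⇒ Q<K, forward
Step 1:
                    E           A           C           X
  I           0.02833       0.443      0.8798     0.04809
  C          -0.02819    -0.05638    -0.05638     0.08457
  E        1.4157e-04      0.3866      0.8234      0.1327
  solve Keq expr → x = 0.02819; check Q = 162.7

Q₀ = 0.02584; Q < K (proceeds forward)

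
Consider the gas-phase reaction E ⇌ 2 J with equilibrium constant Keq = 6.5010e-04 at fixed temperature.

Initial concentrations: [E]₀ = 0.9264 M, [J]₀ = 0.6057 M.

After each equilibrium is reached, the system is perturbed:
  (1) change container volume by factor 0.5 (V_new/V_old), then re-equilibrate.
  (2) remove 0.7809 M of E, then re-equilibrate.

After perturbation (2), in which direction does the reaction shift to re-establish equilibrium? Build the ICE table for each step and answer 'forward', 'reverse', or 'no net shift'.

Direction: reverse

Q₀ = 0.396 vs Keq = 6.5010e-04 ⇒ Q>K, reverse
Step 1:
                   E          J
  Initial     0.9264     0.6057
  Change      0.2888    -0.5776
  Equil        1.215    0.02811
  solve Keq expr → x = -0.2888; check Q = 6.5010e-04
Then change container volume by factor 0.5 (V_new/V_old).
Step 2:
                   E          J
  Initial       2.43    0.05621
  Change    0.008199    -0.0164
  Equil        2.439    0.03982
  solve Keq expr → x = -0.008199; check Q = 6.5010e-04
Then remove 0.7809 M of E.
Step 3:
                   E          J
  Initial      1.658    0.03982
  Change    0.003477  -0.006954
  Equil        1.661    0.03286
  solve Keq expr → x = -0.003477; check Q = 6.5010e-04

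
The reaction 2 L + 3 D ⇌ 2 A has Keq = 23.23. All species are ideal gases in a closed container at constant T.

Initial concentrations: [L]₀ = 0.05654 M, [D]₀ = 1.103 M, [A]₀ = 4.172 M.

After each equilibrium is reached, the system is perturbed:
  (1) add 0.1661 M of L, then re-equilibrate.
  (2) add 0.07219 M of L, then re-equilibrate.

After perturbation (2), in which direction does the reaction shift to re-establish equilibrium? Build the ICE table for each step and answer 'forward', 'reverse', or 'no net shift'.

Direction: forward

Q₀ = 4057 vs Keq = 23.23 ⇒ Q>K, reverse
Step 1:
                    L           D           A
  I           0.05654       1.103       4.172
  C            0.3349      0.5023     -0.3349
  E            0.3914       1.605       3.837
  solve Keq expr → x = -0.1674; check Q = 23.23
Then add 0.1661 M of L.
Step 2:
                    L           D           A
  I            0.5575       1.605       3.837
  C          -0.09576     -0.1436     0.09576
  E            0.4618       1.462       3.933
  solve Keq expr → x = 0.04788; check Q = 23.23
Then add 0.07219 M of L.
Step 3:
                    L           D           A
  I            0.5339       1.462       3.933
  C          -0.03856    -0.05783     0.03856
  E            0.4954       1.404       3.971
  solve Keq expr → x = 0.01928; check Q = 23.23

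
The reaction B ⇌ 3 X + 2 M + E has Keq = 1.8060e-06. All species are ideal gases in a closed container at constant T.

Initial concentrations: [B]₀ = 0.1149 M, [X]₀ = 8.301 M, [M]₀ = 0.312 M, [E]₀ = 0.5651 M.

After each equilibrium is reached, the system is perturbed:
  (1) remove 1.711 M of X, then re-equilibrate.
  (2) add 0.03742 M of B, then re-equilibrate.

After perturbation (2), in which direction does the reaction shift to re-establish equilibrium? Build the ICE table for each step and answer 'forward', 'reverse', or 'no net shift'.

Q₀ = 273.8 vs Keq = 1.8060e-06 ⇒ Q>K, reverse
Step 1:
                   B          X          M          E
  Initial     0.1149      8.301      0.312     0.5651
  Change       0.156    -0.4679     -0.312     -0.156
  Equil       0.2709      7.833 4.9879e-05     0.4091
  solve Keq expr → x = -0.156; check Q = 1.8060e-06
Then remove 1.711 M of X.
Step 2:
                   B          X          M          E
  Initial     0.2709      6.122 4.9879e-05     0.4091
  Change  -1.1153e-05 3.3460e-05 2.2306e-05 1.1153e-05
  Equil       0.2709      6.122 7.2185e-05     0.4091
  solve Keq expr → x = 1.1153e-05; check Q = 1.8060e-06
Then add 0.03742 M of B.
Step 3:
                   B          X          M          E
  Initial     0.3083      6.122 7.2185e-05     0.4091
  Change  -2.4122e-06 7.2365e-06 4.8243e-06 2.4122e-06
  Equil       0.3083      6.122 7.7010e-05     0.4091
  solve Keq expr → x = 2.4122e-06; check Q = 1.8060e-06

Direction: forward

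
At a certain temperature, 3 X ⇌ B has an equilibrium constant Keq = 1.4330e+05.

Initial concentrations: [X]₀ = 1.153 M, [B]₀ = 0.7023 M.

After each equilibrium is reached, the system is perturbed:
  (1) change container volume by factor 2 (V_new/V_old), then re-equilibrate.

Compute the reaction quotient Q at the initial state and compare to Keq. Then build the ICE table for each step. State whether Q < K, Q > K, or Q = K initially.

Q₀ = 0.4582 vs Keq = 1.4330e+05 ⇒ Q<K, forward
Step 1:
                  X         B
  init        1.153    0.7023
  Δ          -1.133    0.3778
  eq        0.01961      1.08
  solve Keq expr → x = 0.3778; check Q = 1.4330e+05
Then change container volume by factor 2 (V_new/V_old).
Step 2:
                  X         B
  init     0.009803      0.54
  Δ         0.00574 -0.001913
  eq        0.01554    0.5381
  solve Keq expr → x = -0.001913; check Q = 1.4330e+05

Q₀ = 0.4582; Q < K (proceeds forward)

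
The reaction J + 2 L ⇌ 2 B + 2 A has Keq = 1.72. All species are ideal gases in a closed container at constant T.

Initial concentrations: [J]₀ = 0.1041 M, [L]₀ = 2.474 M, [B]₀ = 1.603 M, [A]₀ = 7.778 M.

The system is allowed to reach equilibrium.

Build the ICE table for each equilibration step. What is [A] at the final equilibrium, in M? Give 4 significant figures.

Q₀ = 244 vs Keq = 1.72 ⇒ Q>K, reverse
Step 1:
                   J          L          B          A
  init        0.1041      2.474      1.603      7.778
  Δ           0.5278      1.056     -1.056     -1.056
  eq          0.6319       3.53     0.5474      6.722
  solve Keq expr → x = -0.5278; check Q = 1.72

[A]_eq = 6.722 M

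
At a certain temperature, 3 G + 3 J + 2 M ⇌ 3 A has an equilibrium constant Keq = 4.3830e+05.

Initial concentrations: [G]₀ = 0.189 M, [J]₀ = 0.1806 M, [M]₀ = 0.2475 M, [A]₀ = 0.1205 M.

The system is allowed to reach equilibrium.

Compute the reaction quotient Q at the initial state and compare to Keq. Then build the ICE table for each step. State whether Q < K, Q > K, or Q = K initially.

Q₀ = 718.2 vs Keq = 4.3830e+05 ⇒ Q<K, forward
Step 1:
                  G         J         M         A
  I           0.189    0.1806    0.2475    0.1205
  C        -0.09206  -0.09206  -0.06137   0.09206
  E         0.09694   0.08854    0.1861    0.2126
  solve Keq expr → x = 0.03069; check Q = 4.3830e+05

Q₀ = 718.2; Q < K (proceeds forward)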